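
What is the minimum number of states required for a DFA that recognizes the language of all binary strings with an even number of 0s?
Language: binary strings with an even number of 0s
Lower bound (Myhill–Nerode): the prefixes ε, 0 are pairwise distinguishable:
  ε vs 0: suffix ε distinguishes them (ε has zero 0s (accepted), 0 has one 0 (rejected))
So any DFA needs at least 2 states.
Upper bound: a DFA with 2 states exists (one state per class above).
Minimum states: 2

Final answer: 2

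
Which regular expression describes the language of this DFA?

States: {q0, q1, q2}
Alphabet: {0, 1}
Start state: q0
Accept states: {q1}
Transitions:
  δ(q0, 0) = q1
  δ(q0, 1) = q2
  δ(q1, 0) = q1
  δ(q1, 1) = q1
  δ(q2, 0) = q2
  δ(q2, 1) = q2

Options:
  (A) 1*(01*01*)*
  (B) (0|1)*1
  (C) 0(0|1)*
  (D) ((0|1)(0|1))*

Testing sample strings against the DFA:
  '001' -> accepted
  '00' -> accepted
  '0110' -> accepted
  '0100' -> accepted
Checking each option for a counterexample:
  (A) 1*(01*01*)*: ε is rejected by the DFA but matches the regex → eliminated
  (B) (0|1)*1: '0' is accepted by the DFA but does not match the regex → eliminated
  (C) 0(0|1)*: agrees with the DFA on all strings of length ≤ 4
  (D) ((0|1)(0|1))*: ε is rejected by the DFA but matches the regex → eliminated
Only (C) 0(0|1)* is consistent with the DFA.

Final answer: (C) 0(0|1)*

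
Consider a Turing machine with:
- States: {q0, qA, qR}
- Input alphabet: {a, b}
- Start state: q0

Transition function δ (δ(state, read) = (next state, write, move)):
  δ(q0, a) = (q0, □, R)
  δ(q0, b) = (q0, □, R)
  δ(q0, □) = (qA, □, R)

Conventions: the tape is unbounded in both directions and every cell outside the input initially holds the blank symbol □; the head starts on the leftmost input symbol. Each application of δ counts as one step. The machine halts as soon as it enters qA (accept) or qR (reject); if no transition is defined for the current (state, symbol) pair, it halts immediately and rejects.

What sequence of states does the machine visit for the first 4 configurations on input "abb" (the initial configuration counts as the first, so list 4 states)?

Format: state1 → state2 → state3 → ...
Step 0: [q0]abb (head at position 0)
Step 1: δ(q0, a) = (q0, □, R)  ⊢  □[q0]bb (head at position 1)
Step 2: δ(q0, b) = (q0, □, R)  ⊢  □□[q0]b (head at position 2)
Step 3: δ(q0, b) = (q0, □, R)  ⊢  □□□[q0]□ (head at position 3)
Reading off the states of these 4 configurations: q0 → q0 → q0 → q0

Final answer: q0 → q0 → q0 → q0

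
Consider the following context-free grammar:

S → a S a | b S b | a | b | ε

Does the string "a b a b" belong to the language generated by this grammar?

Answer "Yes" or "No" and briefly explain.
Every production places the same symbol at both ends (or yields a single symbol / ε), so every derived string is a palindrome. a b a b reversed is b a b a ≠ a b a b, so it is not a palindrome and cannot be derived (already the first step fails: the string starts with a but ends with b, so neither S → a S a nor S → b S b fits).

Final answer: No - no valid derivation exists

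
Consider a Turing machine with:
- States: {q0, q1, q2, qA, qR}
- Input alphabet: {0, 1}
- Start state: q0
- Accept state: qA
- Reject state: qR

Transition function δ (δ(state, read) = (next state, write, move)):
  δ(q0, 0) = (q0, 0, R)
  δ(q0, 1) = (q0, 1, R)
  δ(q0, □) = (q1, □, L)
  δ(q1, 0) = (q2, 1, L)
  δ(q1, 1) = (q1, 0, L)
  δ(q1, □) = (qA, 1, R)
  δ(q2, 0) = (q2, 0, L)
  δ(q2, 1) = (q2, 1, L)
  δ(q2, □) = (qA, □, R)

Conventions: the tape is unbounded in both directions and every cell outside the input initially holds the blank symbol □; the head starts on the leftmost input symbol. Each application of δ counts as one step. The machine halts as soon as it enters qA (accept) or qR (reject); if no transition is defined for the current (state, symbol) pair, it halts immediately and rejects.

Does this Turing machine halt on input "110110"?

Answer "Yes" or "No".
Step 0: [q0]110110 (head at position 0)
Step 1: δ(q0, 1) = (q0, 1, R)  ⊢  1[q0]10110 (head at position 1)
Step 2: δ(q0, 1) = (q0, 1, R)  ⊢  11[q0]0110 (head at position 2)
Step 3: δ(q0, 0) = (q0, 0, R)  ⊢  110[q0]110 (head at position 3)
Step 4: δ(q0, 1) = (q0, 1, R)  ⊢  1101[q0]10 (head at position 4)
Step 5: δ(q0, 1) = (q0, 1, R)  ⊢  11011[q0]0 (head at position 5)
Step 6: δ(q0, 0) = (q0, 0, R)  ⊢  110110[q0]□ (head at position 6)
Step 7: δ(q0, □) = (q1, □, L)  ⊢  11011[q1]0□ (head at position 5)
Step 8: δ(q1, 0) = (q2, 1, L)  ⊢  1101[q2]11□ (head at position 4)
Step 9: δ(q2, 1) = (q2, 1, L)  ⊢  110[q2]111□ (head at position 3)
Step 10: δ(q2, 1) = (q2, 1, L)  ⊢  11[q2]0111□ (head at position 2)
Step 11: δ(q2, 0) = (q2, 0, L)  ⊢  1[q2]10111□ (head at position 1)
Step 12: δ(q2, 1) = (q2, 1, L)  ⊢  [q2]110111□ (head at position 0)
Step 13: δ(q2, 1) = (q2, 1, L)  ⊢  [q2]□110111□ (head at position -1)
Step 14: δ(q2, □) = (qA, □, R)  ⊢  □[qA]110111□ (head at position 0)
The machine is in qA, so it halts and accepts.
It halts after 14 steps.

Final answer: Yes - halts after 14 steps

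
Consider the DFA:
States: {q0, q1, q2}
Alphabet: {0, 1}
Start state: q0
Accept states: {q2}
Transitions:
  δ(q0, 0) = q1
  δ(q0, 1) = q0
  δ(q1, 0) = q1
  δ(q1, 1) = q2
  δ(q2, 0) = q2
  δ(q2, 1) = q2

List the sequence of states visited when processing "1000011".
Starting at q0
Read '1': q0 -> q0
Read '0': q0 -> q1
Read '0': q1 -> q1
Read '0': q1 -> q1
Read '0': q1 -> q1
Read '1': q1 -> q2
Read '1': q2 -> q2

Final answer: q0 -> q0 -> q1 -> q1 -> q1 -> q1 -> q2 -> q2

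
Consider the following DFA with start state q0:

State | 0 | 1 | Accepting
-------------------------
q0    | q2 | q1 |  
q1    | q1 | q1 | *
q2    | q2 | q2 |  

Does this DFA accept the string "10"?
Start in q0.
Read '1': q0 → q1
Read '0': q1 → q1
Final state q1 is accepting, so the string is accepted.

Final answer: Yes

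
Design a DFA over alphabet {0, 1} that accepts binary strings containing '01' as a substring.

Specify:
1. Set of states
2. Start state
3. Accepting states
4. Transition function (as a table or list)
One valid DFA (any DFA recognizing the same language is acceptable):
States: {q0, q1, q2}
Start: q0
Accepting: {q2}
Transitions (accepting states marked with *):
State | 0 | 1 | Accepting
-------------------------
q0    | q1 | q0 |  
q1    | q1 | q2 |  
q2    | q2 | q2 | *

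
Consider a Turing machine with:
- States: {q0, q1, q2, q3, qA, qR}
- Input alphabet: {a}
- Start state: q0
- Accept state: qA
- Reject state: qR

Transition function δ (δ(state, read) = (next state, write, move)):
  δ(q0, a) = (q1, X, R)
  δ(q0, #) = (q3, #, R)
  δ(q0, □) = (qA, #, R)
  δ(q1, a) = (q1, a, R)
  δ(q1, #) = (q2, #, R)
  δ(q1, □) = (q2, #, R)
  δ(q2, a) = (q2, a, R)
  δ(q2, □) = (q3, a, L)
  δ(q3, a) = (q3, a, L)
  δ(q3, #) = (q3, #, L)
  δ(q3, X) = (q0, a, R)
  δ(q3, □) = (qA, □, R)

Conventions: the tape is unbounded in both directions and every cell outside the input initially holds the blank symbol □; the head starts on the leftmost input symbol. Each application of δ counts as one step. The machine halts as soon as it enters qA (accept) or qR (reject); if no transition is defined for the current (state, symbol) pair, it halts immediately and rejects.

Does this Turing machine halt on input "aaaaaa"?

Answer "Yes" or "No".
Trace (configuration after each step, as tape_left[state]tape_right with head position):
Step 0: [q0]aaaaaa (head at position 0)
Step 1: X[q1]aaaaa (head 1)
Step 2: Xa[q1]aaaa (head 2)
Step 3: Xaa[q1]aaa (head 3)
Step 4: Xaaa[q1]aa (head 4)
Step 5: Xaaaa[q1]a (head 5)
Step 6: Xaaaaa[q1]□ (head 6)
Step 7: Xaaaaa#[q2]□ (head 7)
Step 8: Xaaaaa[q3]#a (head 6)
Step 9: Xaaaa[q3]a#a (head 5)
Step 10: Xaaa[q3]aa#a (head 4)
Step 11: Xaa[q3]aaa#a (head 3)
Step 12: Xa[q3]aaaa#a (head 2)
Step 13: X[q3]aaaaa#a (head 1)
Step 14: [q3]Xaaaaa#a (head 0)
Step 15: a[q0]aaaaa#a (head 1)
Step 16: aX[q1]aaaa#a (head 2)
Step 17: aXa[q1]aaa#a (head 3)
Step 18: aXaa[q1]aa#a (head 4)
Step 19: aXaaa[q1]a#a (head 5)
Step 20: aXaaaa[q1]#a (head 6)
Step 21: aXaaaa#[q2]a (head 7)
Step 22: aXaaaa#a[q2]□ (head 8)
Step 23: aXaaaa#[q3]aa (head 7)
Step 24: aXaaaa[q3]#aa (head 6)
Step 25: aXaaa[q3]a#aa (head 5)
Step 26: aXaa[q3]aa#aa (head 4)
Step 27: aXa[q3]aaa#aa (head 3)
Step 28: aX[q3]aaaa#aa (head 2)
Step 29: a[q3]Xaaaa#aa (head 1)
Step 30: aa[q0]aaaa#aa (head 2)
Step 31: aaX[q1]aaa#aa (head 3)
Step 32: aaXa[q1]aa#aa (head 4)
Step 33: aaXaa[q1]a#aa (head 5)
Step 34: aaXaaa[q1]#aa (head 6)
Step 35: aaXaaa#[q2]aa (head 7)
Step 36: aaXaaa#a[q2]a (head 8)
Step 37: aaXaaa#aa[q2]□ (head 9)
Step 38: aaXaaa#a[q3]aa (head 8)
Step 39: aaXaaa#[q3]aaa (head 7)
Step 40: aaXaaa[q3]#aaa (head 6)
Step 41: aaXaa[q3]a#aaa (head 5)
Step 42: aaXa[q3]aa#aaa (head 4)
Step 43: aaX[q3]aaa#aaa (head 3)
Step 44: aa[q3]Xaaa#aaa (head 2)
Step 45: aaa[q0]aaa#aaa (head 3)
Step 46: aaaX[q1]aa#aaa (head 4)
Step 47: aaaXa[q1]a#aaa (head 5)
Step 48: aaaXaa[q1]#aaa (head 6)
Step 49: aaaXaa#[q2]aaa (head 7)
Step 50: aaaXaa#a[q2]aa (head 8)
Step 51: aaaXaa#aa[q2]a (head 9)
Step 52: aaaXaa#aaa[q2]□ (head 10)
Step 53: aaaXaa#aa[q3]aa (head 9)
Step 54: aaaXaa#a[q3]aaa (head 8)
Step 55: aaaXaa#[q3]aaaa (head 7)
Step 56: aaaXaa[q3]#aaaa (head 6)
Step 57: aaaXa[q3]a#aaaa (head 5)
Step 58: aaaX[q3]aa#aaaa (head 4)
Step 59: aaa[q3]Xaa#aaaa (head 3)
Step 60: aaaa[q0]aa#aaaa (head 4)
Step 61: aaaaX[q1]a#aaaa (head 5)
Step 62: aaaaXa[q1]#aaaa (head 6)
Step 63: aaaaXa#[q2]aaaa (head 7)
Step 64: aaaaXa#a[q2]aaa (head 8)
Step 65: aaaaXa#aa[q2]aa (head 9)
Step 66: aaaaXa#aaa[q2]a (head 10)
Step 67: aaaaXa#aaaa[q2]□ (head 11)
Step 68: aaaaXa#aaa[q3]aa (head 10)
Step 69: aaaaXa#aa[q3]aaa (head 9)
Step 70: aaaaXa#a[q3]aaaa (head 8)
Step 71: aaaaXa#[q3]aaaaa (head 7)
Step 72: aaaaXa[q3]#aaaaa (head 6)
Step 73: aaaaX[q3]a#aaaaa (head 5)
Step 74: aaaa[q3]Xa#aaaaa (head 4)
Step 75: aaaaa[q0]a#aaaaa (head 5)
Step 76: aaaaaX[q1]#aaaaa (head 6)
Step 77: aaaaaX#[q2]aaaaa (head 7)
Step 78: aaaaaX#a[q2]aaaa (head 8)
Step 79: aaaaaX#aa[q2]aaa (head 9)
Step 80: aaaaaX#aaa[q2]aa (head 10)
Step 81: aaaaaX#aaaa[q2]a (head 11)
Step 82: aaaaaX#aaaaa[q2]□ (head 12)
Step 83: aaaaaX#aaaa[q3]aa (head 11)
Step 84: aaaaaX#aaa[q3]aaa (head 10)
Step 85: aaaaaX#aa[q3]aaaa (head 9)
Step 86: aaaaaX#a[q3]aaaaa (head 8)
Step 87: aaaaaX#[q3]aaaaaa (head 7)
Step 88: aaaaaX[q3]#aaaaaa (head 6)
Step 89: aaaaa[q3]X#aaaaaa (head 5)
Step 90: aaaaaa[q0]#aaaaaa (head 6)
Step 91: aaaaaa#[q3]aaaaaa (head 7)
Step 92: aaaaaa[q3]#aaaaaa (head 6)
Step 93: aaaaa[q3]a#aaaaaa (head 5)
Step 94: aaaa[q3]aa#aaaaaa (head 4)
Step 95: aaa[q3]aaa#aaaaaa (head 3)
Step 96: aa[q3]aaaa#aaaaaa (head 2)
Step 97: a[q3]aaaaa#aaaaaa (head 1)
Step 98: [q3]aaaaaa#aaaaaa (head 0)
Step 99: [q3]□aaaaaa#aaaaaa (head -1)
Step 100: □[qA]aaaaaa#aaaaaa (head 0)
The machine is in qA, so it halts and accepts.
It halts after 100 steps.

Final answer: Yes - halts after 100 steps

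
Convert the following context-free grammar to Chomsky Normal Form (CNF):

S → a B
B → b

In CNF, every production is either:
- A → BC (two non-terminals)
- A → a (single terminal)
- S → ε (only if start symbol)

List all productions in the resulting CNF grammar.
The grammar has no ε-productions or unit productions to eliminate.
S → a B has terminal a in a right-hand side of length ≥ 2: introduce T_a → a and use T_a in place of a.
B → b is already in CNF (single terminal) – keep it.
S → a B becomes S → T_a B.
Resulting CNF grammar (3 productions): T_a → a; B → b; S → T_a B

Final answer: T_a → a; B → b; S → T_a B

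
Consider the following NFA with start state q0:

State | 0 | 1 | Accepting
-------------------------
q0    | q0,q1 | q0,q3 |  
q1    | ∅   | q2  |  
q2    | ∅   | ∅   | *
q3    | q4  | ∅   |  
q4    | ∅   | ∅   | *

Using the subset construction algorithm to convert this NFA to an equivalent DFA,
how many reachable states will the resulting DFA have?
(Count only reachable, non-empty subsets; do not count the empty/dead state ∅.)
Start subset: {q0}
{q0}: on 0 → {q0, q1}, on 1 → {q0, q3}
{q0, q1}: on 0 → {q0, q1}, on 1 → {q0, q2, q3}
{q0, q3}: on 0 → {q0, q1, q4}, on 1 → {q0, q3}
{q0, q2, q3}: on 0 → {q0, q1, q4}, on 1 → {q0, q3}
{q0, q1, q4}: on 0 → {q0, q1}, on 1 → {q0, q2, q3}
Reachable non-empty subsets: {q0}, {q0, q1}, {q0, q3}, {q0, q2, q3}, {q0, q1, q4} — 5 in total.

Final answer: 5 states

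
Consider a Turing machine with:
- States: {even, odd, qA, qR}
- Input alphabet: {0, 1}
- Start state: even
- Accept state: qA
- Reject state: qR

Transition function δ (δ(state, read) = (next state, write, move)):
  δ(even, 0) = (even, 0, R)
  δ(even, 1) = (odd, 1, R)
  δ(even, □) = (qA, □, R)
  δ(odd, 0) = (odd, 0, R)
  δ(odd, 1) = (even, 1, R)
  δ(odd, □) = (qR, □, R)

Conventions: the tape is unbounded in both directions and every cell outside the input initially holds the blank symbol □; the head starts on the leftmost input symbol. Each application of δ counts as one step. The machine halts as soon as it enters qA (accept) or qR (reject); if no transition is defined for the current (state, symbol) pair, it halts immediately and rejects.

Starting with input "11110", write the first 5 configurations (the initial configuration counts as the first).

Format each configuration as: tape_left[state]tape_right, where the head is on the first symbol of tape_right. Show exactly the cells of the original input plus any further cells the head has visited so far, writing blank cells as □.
Step 0: [even]11110 (head at position 0)
Step 1: δ(even, 1) = (odd, 1, R)  ⊢  1[odd]1110 (head at position 1)
Step 2: δ(odd, 1) = (even, 1, R)  ⊢  11[even]110 (head at position 2)
Step 3: δ(even, 1) = (odd, 1, R)  ⊢  111[odd]10 (head at position 3)
Step 4: δ(odd, 1) = (even, 1, R)  ⊢  1111[even]0 (head at position 4)

Final answer: [even]11110 ⊢ 1[odd]1110 ⊢ 11[even]110 ⊢ 111[odd]10 ⊢ 1111[even]0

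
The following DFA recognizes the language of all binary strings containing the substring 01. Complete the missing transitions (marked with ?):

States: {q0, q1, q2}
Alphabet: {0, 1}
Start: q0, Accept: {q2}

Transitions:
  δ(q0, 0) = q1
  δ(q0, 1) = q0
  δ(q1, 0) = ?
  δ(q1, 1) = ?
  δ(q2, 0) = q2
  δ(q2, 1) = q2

What each state remembers (consistent with the given transitions and accept states):
  q0: 01 not seen yet and the last symbol was not 0
  q1: 01 not seen yet and the last symbol was 0
  q2: the substring 01 has already been seen
Filling in the missing entries:
  δ(q1, 0): in q1 (01 not seen yet and the last symbol was 0), after reading 0 we have: 01 not seen yet and the last symbol was 0 → q1
  δ(q1, 1): in q1 (01 not seen yet and the last symbol was 0), after reading 1 we have: the substring 01 has already been seen → q2

Final answer: δ(q1, 0) = q1; δ(q1, 1) = q2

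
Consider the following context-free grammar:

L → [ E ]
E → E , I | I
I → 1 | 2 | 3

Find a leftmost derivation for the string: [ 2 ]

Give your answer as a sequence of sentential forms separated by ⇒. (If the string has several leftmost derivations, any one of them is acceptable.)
Start with L.
Step 1: the leftmost non-terminal is L; apply L → [ E ]:  [ E ]
Step 2: the leftmost non-terminal is E; apply E → I:  [ I ]
Step 3: the leftmost non-terminal is I; apply I → 2:  [ 2 ]

Final answer: L ⇒ [ E ] ⇒ [ I ] ⇒ [ 2 ]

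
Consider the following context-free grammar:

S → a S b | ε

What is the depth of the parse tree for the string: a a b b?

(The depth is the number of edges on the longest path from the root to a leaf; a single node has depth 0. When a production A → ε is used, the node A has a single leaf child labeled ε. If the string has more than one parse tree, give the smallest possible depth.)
The only parse tree applies S → a S b 2 times (once per matching a…b pair) and then S → ε.
The S nodes sit at depths 0, 1, …, 2; the innermost S (depth 2) has the single child ε at depth 3.
The terminal leaves a, b are at depths 1..2, so the longest root-to-leaf path is S → S → … → S → ε with 3 edges.
Depth = 3.

Final answer: 3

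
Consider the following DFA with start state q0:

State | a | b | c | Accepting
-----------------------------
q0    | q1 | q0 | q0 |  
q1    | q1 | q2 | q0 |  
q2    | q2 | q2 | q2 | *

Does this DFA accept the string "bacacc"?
Start in q0.
Read 'b': q0 → q0
Read 'a': q0 → q1
Read 'c': q1 → q0
Read 'a': q0 → q1
Read 'c': q1 → q0
Read 'c': q0 → q0
Final state q0 is not accepting, so the string is rejected.

Final answer: No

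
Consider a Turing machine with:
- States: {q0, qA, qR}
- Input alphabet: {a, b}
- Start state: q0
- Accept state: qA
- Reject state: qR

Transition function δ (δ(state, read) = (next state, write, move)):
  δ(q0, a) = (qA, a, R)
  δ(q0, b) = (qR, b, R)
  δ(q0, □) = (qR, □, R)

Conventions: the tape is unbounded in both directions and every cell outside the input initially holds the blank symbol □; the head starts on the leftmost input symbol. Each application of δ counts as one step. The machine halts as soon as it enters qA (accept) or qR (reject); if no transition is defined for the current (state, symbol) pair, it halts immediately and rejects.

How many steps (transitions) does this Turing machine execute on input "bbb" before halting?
Step 0: [q0]bbb (head at position 0)
Step 1: δ(q0, b) = (qR, b, R)  ⊢  b[qR]bb (head at position 1)
The machine is in qR, so it halts and rejects.
Number of transitions executed: 1.

Final answer: 1 steps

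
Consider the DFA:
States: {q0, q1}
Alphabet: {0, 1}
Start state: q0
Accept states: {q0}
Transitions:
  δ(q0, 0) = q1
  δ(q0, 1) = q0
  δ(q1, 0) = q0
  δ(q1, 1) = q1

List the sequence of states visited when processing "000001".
Starting at q0
Read '0': q0 -> q1
Read '0': q1 -> q0
Read '0': q0 -> q1
Read '0': q1 -> q0
Read '0': q0 -> q1
Read '1': q1 -> q1

Final answer: q0 -> q1 -> q0 -> q1 -> q0 -> q1 -> q1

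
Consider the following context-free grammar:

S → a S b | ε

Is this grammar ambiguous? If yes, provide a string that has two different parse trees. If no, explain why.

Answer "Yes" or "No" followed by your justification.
At every step exactly one production applies: if the remaining string to generate is non-empty it starts with a and ends with b, forcing S → a S b; if it is empty, S → ε is forced. Hence each string a^n b^n has exactly one derivation (S → a S b applied n times, then S → ε) and one parse tree.

Final answer: No - the grammar is unambiguous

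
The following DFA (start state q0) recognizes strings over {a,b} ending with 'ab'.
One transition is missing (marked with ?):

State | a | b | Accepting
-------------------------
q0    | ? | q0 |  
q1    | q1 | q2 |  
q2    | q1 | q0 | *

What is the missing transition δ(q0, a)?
q1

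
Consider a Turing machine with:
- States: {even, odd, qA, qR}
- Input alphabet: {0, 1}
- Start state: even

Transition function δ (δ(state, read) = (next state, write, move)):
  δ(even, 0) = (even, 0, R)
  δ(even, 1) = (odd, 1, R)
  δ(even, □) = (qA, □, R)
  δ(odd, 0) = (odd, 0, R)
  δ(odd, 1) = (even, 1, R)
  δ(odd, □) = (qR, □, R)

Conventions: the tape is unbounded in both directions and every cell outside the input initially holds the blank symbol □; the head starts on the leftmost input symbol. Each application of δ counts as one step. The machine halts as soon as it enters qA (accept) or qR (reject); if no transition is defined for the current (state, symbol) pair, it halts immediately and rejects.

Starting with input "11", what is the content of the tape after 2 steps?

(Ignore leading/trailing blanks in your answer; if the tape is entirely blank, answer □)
Step 0: [even]11 (head at position 0)
Step 1: δ(even, 1) = (odd, 1, R)  ⊢  1[odd]1 (head at position 1)
Step 2: δ(odd, 1) = (even, 1, R)  ⊢  11[even]□ (head at position 2)
Tape after 2 steps (ignoring surrounding blanks): 11

Final answer: Tape: 11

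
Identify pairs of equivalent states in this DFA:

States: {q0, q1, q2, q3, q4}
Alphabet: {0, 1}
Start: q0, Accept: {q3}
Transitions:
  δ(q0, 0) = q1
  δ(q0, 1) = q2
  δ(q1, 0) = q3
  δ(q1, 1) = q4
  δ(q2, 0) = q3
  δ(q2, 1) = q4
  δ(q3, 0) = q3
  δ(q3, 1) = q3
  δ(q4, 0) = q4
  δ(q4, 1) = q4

Using the table-filling algorithm:
Round 0 – mark pairs where exactly one state is accepting: (q0,q3), (q1,q3), (q2,q3), (q3,q4)
Round 1 – newly marked: (q0,q1) [on 0: q1 vs q3, already marked]; (q0,q2) [on 0: q1 vs q3, already marked]; (q1,q4) [on 0: q3 vs q4, already marked]; (q2,q4) [on 0: q3 vs q4, already marked]
Round 2 – newly marked: (q0,q4) [on 0: q1 vs q4, already marked]
No further pairs can be marked.
(q1, q2) unmarked: δ(q1,0)=q3, δ(q2,0)=q3; δ(q1,1)=q4, δ(q2,1)=q4 → equivalent
Equivalent pairs: (q1, q2)

Final answer: Equivalent pairs: (q1, q2)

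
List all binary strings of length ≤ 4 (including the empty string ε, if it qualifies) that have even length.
Checking every binary string of length 0 to 4:
  Length 0: accepted: ε | rejected: (none)
  Length 1: accepted: (none) | rejected: 0, 1
  Length 2: accepted: 00, 01, 10, 11 | rejected: (none)
  Length 3: accepted: (none) | rejected: 000, 001, 010, 011, 100, 101, 110, 111
  Length 4: accepted: 0000, 0001, 0010, 0011, 0100, 0101, 0110, 0111, 1000, 1001, 1010, 1011, 1100, 1101, 1110, 1111 | rejected: (none)
Total: 21 string(s).

Final answer: ε, 00, 01, 10, 11, 0000, 0001, 0010, 0011, 0100, 0101, 0110, 0111, 1000, 1001, 1010, 1011, 1100, 1101, 1110, 1111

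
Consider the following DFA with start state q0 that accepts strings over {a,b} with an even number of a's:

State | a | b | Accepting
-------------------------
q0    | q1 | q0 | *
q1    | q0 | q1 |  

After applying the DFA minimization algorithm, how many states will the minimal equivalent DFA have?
All 2 states are reachable from q0, so none can be removed as unreachable.
Table-filling: first mark every (accepting, non-accepting) pair as distinguishable (accepting: {q0}; non-accepting: {q1}).
Every pair of states is distinguishable, so the DFA is already minimal.
Equivalence classes: {q0}, {q1} → 2 states.

Final answer: 2 states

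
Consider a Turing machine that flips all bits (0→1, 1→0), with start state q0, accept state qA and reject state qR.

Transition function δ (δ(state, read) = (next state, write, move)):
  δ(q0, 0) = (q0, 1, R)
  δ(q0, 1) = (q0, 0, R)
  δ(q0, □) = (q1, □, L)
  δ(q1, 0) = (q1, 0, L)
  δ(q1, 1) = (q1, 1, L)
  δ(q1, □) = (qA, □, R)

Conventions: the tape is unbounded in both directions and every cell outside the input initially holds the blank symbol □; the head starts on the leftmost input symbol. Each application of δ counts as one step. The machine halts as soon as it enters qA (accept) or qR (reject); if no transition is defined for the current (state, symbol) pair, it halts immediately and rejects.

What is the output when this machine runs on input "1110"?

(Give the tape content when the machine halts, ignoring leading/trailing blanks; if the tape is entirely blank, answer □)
Step 0: [q0]1110 (head at position 0)
Step 1: δ(q0, 1) = (q0, 0, R)  ⊢  0[q0]110 (head at position 1)
Step 2: δ(q0, 1) = (q0, 0, R)  ⊢  00[q0]10 (head at position 2)
Step 3: δ(q0, 1) = (q0, 0, R)  ⊢  000[q0]0 (head at position 3)
Step 4: δ(q0, 0) = (q0, 1, R)  ⊢  0001[q0]□ (head at position 4)
Step 5: δ(q0, □) = (q1, □, L)  ⊢  000[q1]1□ (head at position 3)
Step 6: δ(q1, 1) = (q1, 1, L)  ⊢  00[q1]01□ (head at position 2)
Step 7: δ(q1, 0) = (q1, 0, L)  ⊢  0[q1]001□ (head at position 1)
Step 8: δ(q1, 0) = (q1, 0, L)  ⊢  [q1]0001□ (head at position 0)
Step 9: δ(q1, 0) = (q1, 0, L)  ⊢  [q1]□0001□ (head at position -1)
Step 10: δ(q1, □) = (qA, □, R)  ⊢  □[qA]0001□ (head at position 0)
The machine is in qA, so it halts and accepts.
Tape content when halted (ignoring surrounding blanks): 0001

Final answer: Output: 0001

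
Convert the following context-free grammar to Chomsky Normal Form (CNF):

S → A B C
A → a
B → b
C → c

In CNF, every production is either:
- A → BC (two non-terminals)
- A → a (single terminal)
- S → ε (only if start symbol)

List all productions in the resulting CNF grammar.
The grammar has no ε-productions or unit productions to eliminate.
A → a is already in CNF (single terminal) – keep it.
B → b is already in CNF (single terminal) – keep it.
C → c is already in CNF (single terminal) – keep it.
S → A B C has 3 symbols on the right: break it into binary productions S → A X0, X0 → B C.
Resulting CNF grammar (5 productions): A → a; B → b; C → c; S → A X0; X0 → B C

Final answer: A → a; B → b; C → c; S → A X0; X0 → B C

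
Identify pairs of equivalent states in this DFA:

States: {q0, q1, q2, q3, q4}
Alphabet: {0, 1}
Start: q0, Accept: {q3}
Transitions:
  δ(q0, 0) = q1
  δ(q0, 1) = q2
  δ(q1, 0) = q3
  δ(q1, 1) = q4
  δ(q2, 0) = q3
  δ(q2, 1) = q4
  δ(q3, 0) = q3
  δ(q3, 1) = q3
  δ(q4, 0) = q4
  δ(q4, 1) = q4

Using the table-filling algorithm:
Round 0 – mark pairs where exactly one state is accepting: (q0,q3), (q1,q3), (q2,q3), (q3,q4)
Round 1 – newly marked: (q0,q1) [on 0: q1 vs q3, already marked]; (q0,q2) [on 0: q1 vs q3, already marked]; (q1,q4) [on 0: q3 vs q4, already marked]; (q2,q4) [on 0: q3 vs q4, already marked]
Round 2 – newly marked: (q0,q4) [on 0: q1 vs q4, already marked]
No further pairs can be marked.
(q1, q2) unmarked: δ(q1,0)=q3, δ(q2,0)=q3; δ(q1,1)=q4, δ(q2,1)=q4 → equivalent
Equivalent pairs: (q1, q2)

Final answer: Equivalent pairs: (q1, q2)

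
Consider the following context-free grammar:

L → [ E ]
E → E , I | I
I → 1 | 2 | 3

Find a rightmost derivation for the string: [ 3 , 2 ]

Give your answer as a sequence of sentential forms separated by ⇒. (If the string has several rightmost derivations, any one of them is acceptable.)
Start with L.
Step 1: the rightmost non-terminal is L; apply L → [ E ]:  [ E ]
Step 2: the rightmost non-terminal is E; apply E → E , I:  [ E , I ]
Step 3: the rightmost non-terminal is I; apply I → 2:  [ E , 2 ]
Step 4: the rightmost non-terminal is E; apply E → I:  [ I , 2 ]
Step 5: the rightmost non-terminal is I; apply I → 3:  [ 3 , 2 ]

Final answer: L ⇒ [ E ] ⇒ [ E , I ] ⇒ [ E , 2 ] ⇒ [ I , 2 ] ⇒ [ 3 , 2 ]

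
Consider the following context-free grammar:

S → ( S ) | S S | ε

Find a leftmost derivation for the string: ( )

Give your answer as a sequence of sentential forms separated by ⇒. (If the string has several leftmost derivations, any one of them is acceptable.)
Start with S.
Step 1: the leftmost non-terminal is S; apply S → ( S ):  ( S )
Step 2: the leftmost non-terminal is S; apply S → ε:  ( )

Final answer: S ⇒ ( S ) ⇒ ( )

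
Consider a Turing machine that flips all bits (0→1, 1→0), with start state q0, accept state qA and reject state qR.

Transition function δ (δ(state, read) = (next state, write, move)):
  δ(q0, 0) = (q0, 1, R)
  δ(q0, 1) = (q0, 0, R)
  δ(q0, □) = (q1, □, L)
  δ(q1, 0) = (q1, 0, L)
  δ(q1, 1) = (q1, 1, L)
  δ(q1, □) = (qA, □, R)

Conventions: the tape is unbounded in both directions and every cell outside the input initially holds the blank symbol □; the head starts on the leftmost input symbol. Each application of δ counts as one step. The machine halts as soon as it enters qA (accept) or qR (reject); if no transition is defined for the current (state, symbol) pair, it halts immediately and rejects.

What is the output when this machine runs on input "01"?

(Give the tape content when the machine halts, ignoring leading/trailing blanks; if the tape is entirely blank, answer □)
Step 0: [q0]01 (head at position 0)
Step 1: δ(q0, 0) = (q0, 1, R)  ⊢  1[q0]1 (head at position 1)
Step 2: δ(q0, 1) = (q0, 0, R)  ⊢  10[q0]□ (head at position 2)
Step 3: δ(q0, □) = (q1, □, L)  ⊢  1[q1]0□ (head at position 1)
Step 4: δ(q1, 0) = (q1, 0, L)  ⊢  [q1]10□ (head at position 0)
Step 5: δ(q1, 1) = (q1, 1, L)  ⊢  [q1]□10□ (head at position -1)
Step 6: δ(q1, □) = (qA, □, R)  ⊢  □[qA]10□ (head at position 0)
The machine is in qA, so it halts and accepts.
Tape content when halted (ignoring surrounding blanks): 10

Final answer: Output: 10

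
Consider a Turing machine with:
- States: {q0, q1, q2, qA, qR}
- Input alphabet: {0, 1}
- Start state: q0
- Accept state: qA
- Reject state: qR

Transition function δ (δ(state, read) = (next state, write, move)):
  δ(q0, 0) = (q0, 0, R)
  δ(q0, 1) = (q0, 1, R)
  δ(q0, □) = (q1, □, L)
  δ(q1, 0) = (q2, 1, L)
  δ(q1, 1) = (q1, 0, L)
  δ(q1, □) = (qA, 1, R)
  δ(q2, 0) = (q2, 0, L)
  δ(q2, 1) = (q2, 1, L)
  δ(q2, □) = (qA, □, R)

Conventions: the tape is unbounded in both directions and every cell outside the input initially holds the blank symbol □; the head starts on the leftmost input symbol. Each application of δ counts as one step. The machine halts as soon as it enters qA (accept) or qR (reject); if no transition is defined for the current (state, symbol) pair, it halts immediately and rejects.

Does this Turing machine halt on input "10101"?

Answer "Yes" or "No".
Step 0: [q0]10101 (head at position 0)
Step 1: δ(q0, 1) = (q0, 1, R)  ⊢  1[q0]0101 (head at position 1)
Step 2: δ(q0, 0) = (q0, 0, R)  ⊢  10[q0]101 (head at position 2)
Step 3: δ(q0, 1) = (q0, 1, R)  ⊢  101[q0]01 (head at position 3)
Step 4: δ(q0, 0) = (q0, 0, R)  ⊢  1010[q0]1 (head at position 4)
Step 5: δ(q0, 1) = (q0, 1, R)  ⊢  10101[q0]□ (head at position 5)
Step 6: δ(q0, □) = (q1, □, L)  ⊢  1010[q1]1□ (head at position 4)
Step 7: δ(q1, 1) = (q1, 0, L)  ⊢  101[q1]00□ (head at position 3)
Step 8: δ(q1, 0) = (q2, 1, L)  ⊢  10[q2]110□ (head at position 2)
Step 9: δ(q2, 1) = (q2, 1, L)  ⊢  1[q2]0110□ (head at position 1)
Step 10: δ(q2, 0) = (q2, 0, L)  ⊢  [q2]10110□ (head at position 0)
Step 11: δ(q2, 1) = (q2, 1, L)  ⊢  [q2]□10110□ (head at position -1)
Step 12: δ(q2, □) = (qA, □, R)  ⊢  □[qA]10110□ (head at position 0)
The machine is in qA, so it halts and accepts.
It halts after 12 steps.

Final answer: Yes - halts after 12 steps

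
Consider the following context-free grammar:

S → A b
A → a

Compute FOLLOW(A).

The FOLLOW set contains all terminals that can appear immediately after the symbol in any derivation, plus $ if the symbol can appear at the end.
A occurs only in S → A b, where it is immediately followed by the terminal b. So FOLLOW(A) = {b}.

Final answer: {b}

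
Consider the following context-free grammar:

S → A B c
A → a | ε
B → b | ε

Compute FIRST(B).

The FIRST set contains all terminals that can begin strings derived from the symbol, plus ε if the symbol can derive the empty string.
B → b contributes b; B → ε makes B nullable, contributing ε. FIRST(B) = {b, ε}.

Final answer: {b, ε}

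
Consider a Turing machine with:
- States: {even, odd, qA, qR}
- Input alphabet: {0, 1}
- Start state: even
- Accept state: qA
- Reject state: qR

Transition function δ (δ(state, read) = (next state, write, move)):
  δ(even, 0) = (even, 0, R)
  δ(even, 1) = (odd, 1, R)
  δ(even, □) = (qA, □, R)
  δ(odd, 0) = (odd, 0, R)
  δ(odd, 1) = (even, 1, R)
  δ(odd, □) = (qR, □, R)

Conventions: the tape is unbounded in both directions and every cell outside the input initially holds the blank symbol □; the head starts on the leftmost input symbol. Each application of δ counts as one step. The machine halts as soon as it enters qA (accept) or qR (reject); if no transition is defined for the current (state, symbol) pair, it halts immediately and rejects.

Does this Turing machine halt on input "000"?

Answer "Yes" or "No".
Step 0: [even]000 (head at position 0)
Step 1: δ(even, 0) = (even, 0, R)  ⊢  0[even]00 (head at position 1)
Step 2: δ(even, 0) = (even, 0, R)  ⊢  00[even]0 (head at position 2)
Step 3: δ(even, 0) = (even, 0, R)  ⊢  000[even]□ (head at position 3)
Step 4: δ(even, □) = (qA, □, R)  ⊢  000□[qA]□ (head at position 4)
The machine is in qA, so it halts and accepts.
It halts after 4 steps.

Final answer: Yes - halts after 4 steps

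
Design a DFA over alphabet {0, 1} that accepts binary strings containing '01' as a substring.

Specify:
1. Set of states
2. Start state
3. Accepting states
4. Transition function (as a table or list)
One valid DFA (any DFA recognizing the same language is acceptable):
States: {q0, q1, q2}
Start: q0
Accepting: {q2}
Transitions (accepting states marked with *):
State | 0 | 1 | Accepting
-------------------------
q0    | q1 | q0 |  
q1    | q1 | q2 |  
q2    | q2 | q2 | *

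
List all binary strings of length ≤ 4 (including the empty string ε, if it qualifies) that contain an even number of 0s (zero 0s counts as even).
Checking every binary string of length 0 to 4:
  Length 0: accepted: ε | rejected: (none)
  Length 1: accepted: 1 | rejected: 0
  Length 2: accepted: 00, 11 | rejected: 01, 10
  Length 3: accepted: 001, 010, 100, 111 | rejected: 000, 011, 101, 110
  Length 4: accepted: 0000, 0011, 0101, 0110, 1001, 1010, 1100, 1111 | rejected: 0001, 0010, 0100, 0111, 1000, 1011, 1101, 1110
Total: 16 string(s).

Final answer: ε, 1, 00, 11, 001, 010, 100, 111, 0000, 0011, 0101, 0110, 1001, 1010, 1100, 1111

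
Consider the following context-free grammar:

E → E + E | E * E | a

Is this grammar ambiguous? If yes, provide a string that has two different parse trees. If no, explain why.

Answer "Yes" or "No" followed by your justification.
Two different leftmost derivations of a + a * a:
  (1) E ⇒ E + E ⇒ a + E ⇒ a + E * E ⇒ a + a * E ⇒ a + a * a   (tree groups a + (a * a))
  (2) E ⇒ E * E ⇒ E + E * E ⇒ a + E * E ⇒ a + a * E ⇒ a + a * a   (tree groups (a + a) * a)
Two distinct leftmost derivations = two distinct parse trees, so the grammar is ambiguous.

Final answer: Yes - the string 'a + a * a' has two distinct leftmost derivations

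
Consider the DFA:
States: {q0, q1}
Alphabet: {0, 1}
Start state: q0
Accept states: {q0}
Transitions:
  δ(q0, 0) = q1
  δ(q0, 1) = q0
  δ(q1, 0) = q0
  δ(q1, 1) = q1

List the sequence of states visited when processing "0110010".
Starting at q0
Read '0': q0 -> q1
Read '1': q1 -> q1
Read '1': q1 -> q1
Read '0': q1 -> q0
Read '0': q0 -> q1
Read '1': q1 -> q1
Read '0': q1 -> q0

Final answer: q0 -> q1 -> q1 -> q1 -> q0 -> q1 -> q1 -> q0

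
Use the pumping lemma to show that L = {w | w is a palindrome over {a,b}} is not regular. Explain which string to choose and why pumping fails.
Language: L = {w | w is a palindrome over {a,b}} (strings that read the same forwards and backwards)
Step 1: Assume for contradiction that L is regular, with pumping length p.
Step 2: Choose s = a^p b a^p. Then s ∈ L (it reads the same forwards and backwards) and |s| ≥ p.
Step 3: Consider any decomposition s = xyz with |xy| ≤ p and |y| > 0. Since |xy| ≤ p and the first p symbols of s are all a's, y = a^k for some k with 1 ≤ k ≤ p.
Step 4: Pumping up (i = 2): xy²z = a^(p+k) b a^p. Its reverse is a^p b a^(p+k) ≠ a^(p+k) b a^p (the single b is no longer in the middle), so xy²z is not a palindrome and xy²z ∉ L.
This contradicts the pumping lemma, so L is not regular.

Final answer: Choose s = a^p b a^p. Since |xy| ≤ p, y = a^k with k ≥ 1. Then xy²z = a^(p+k) b a^p is not a palindrome, so ∉ L.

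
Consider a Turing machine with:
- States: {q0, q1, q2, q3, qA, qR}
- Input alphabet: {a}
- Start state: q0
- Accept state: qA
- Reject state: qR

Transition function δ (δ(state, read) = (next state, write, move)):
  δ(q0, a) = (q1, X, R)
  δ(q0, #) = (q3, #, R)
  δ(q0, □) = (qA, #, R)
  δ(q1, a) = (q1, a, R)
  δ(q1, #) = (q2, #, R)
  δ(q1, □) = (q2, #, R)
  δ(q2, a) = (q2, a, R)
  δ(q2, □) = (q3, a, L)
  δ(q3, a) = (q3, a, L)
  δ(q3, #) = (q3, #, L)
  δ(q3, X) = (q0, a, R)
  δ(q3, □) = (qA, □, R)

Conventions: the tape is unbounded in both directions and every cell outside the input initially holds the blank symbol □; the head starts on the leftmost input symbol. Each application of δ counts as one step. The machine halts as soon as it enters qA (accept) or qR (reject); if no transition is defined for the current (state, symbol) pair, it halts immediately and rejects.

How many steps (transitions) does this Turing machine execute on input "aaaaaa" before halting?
Trace (configuration after each step, as tape_left[state]tape_right with head position):
Step 0: [q0]aaaaaa (head at position 0)
Step 1: X[q1]aaaaa (head 1)
Step 2: Xa[q1]aaaa (head 2)
Step 3: Xaa[q1]aaa (head 3)
Step 4: Xaaa[q1]aa (head 4)
Step 5: Xaaaa[q1]a (head 5)
Step 6: Xaaaaa[q1]□ (head 6)
Step 7: Xaaaaa#[q2]□ (head 7)
Step 8: Xaaaaa[q3]#a (head 6)
Step 9: Xaaaa[q3]a#a (head 5)
Step 10: Xaaa[q3]aa#a (head 4)
Step 11: Xaa[q3]aaa#a (head 3)
Step 12: Xa[q3]aaaa#a (head 2)
Step 13: X[q3]aaaaa#a (head 1)
Step 14: [q3]Xaaaaa#a (head 0)
Step 15: a[q0]aaaaa#a (head 1)
Step 16: aX[q1]aaaa#a (head 2)
Step 17: aXa[q1]aaa#a (head 3)
Step 18: aXaa[q1]aa#a (head 4)
Step 19: aXaaa[q1]a#a (head 5)
Step 20: aXaaaa[q1]#a (head 6)
Step 21: aXaaaa#[q2]a (head 7)
Step 22: aXaaaa#a[q2]□ (head 8)
Step 23: aXaaaa#[q3]aa (head 7)
Step 24: aXaaaa[q3]#aa (head 6)
Step 25: aXaaa[q3]a#aa (head 5)
Step 26: aXaa[q3]aa#aa (head 4)
Step 27: aXa[q3]aaa#aa (head 3)
Step 28: aX[q3]aaaa#aa (head 2)
Step 29: a[q3]Xaaaa#aa (head 1)
Step 30: aa[q0]aaaa#aa (head 2)
Step 31: aaX[q1]aaa#aa (head 3)
Step 32: aaXa[q1]aa#aa (head 4)
Step 33: aaXaa[q1]a#aa (head 5)
Step 34: aaXaaa[q1]#aa (head 6)
Step 35: aaXaaa#[q2]aa (head 7)
Step 36: aaXaaa#a[q2]a (head 8)
Step 37: aaXaaa#aa[q2]□ (head 9)
Step 38: aaXaaa#a[q3]aa (head 8)
Step 39: aaXaaa#[q3]aaa (head 7)
Step 40: aaXaaa[q3]#aaa (head 6)
Step 41: aaXaa[q3]a#aaa (head 5)
Step 42: aaXa[q3]aa#aaa (head 4)
Step 43: aaX[q3]aaa#aaa (head 3)
Step 44: aa[q3]Xaaa#aaa (head 2)
Step 45: aaa[q0]aaa#aaa (head 3)
Step 46: aaaX[q1]aa#aaa (head 4)
Step 47: aaaXa[q1]a#aaa (head 5)
Step 48: aaaXaa[q1]#aaa (head 6)
Step 49: aaaXaa#[q2]aaa (head 7)
Step 50: aaaXaa#a[q2]aa (head 8)
Step 51: aaaXaa#aa[q2]a (head 9)
Step 52: aaaXaa#aaa[q2]□ (head 10)
Step 53: aaaXaa#aa[q3]aa (head 9)
Step 54: aaaXaa#a[q3]aaa (head 8)
Step 55: aaaXaa#[q3]aaaa (head 7)
Step 56: aaaXaa[q3]#aaaa (head 6)
Step 57: aaaXa[q3]a#aaaa (head 5)
Step 58: aaaX[q3]aa#aaaa (head 4)
Step 59: aaa[q3]Xaa#aaaa (head 3)
Step 60: aaaa[q0]aa#aaaa (head 4)
Step 61: aaaaX[q1]a#aaaa (head 5)
Step 62: aaaaXa[q1]#aaaa (head 6)
Step 63: aaaaXa#[q2]aaaa (head 7)
Step 64: aaaaXa#a[q2]aaa (head 8)
Step 65: aaaaXa#aa[q2]aa (head 9)
Step 66: aaaaXa#aaa[q2]a (head 10)
Step 67: aaaaXa#aaaa[q2]□ (head 11)
Step 68: aaaaXa#aaa[q3]aa (head 10)
Step 69: aaaaXa#aa[q3]aaa (head 9)
Step 70: aaaaXa#a[q3]aaaa (head 8)
Step 71: aaaaXa#[q3]aaaaa (head 7)
Step 72: aaaaXa[q3]#aaaaa (head 6)
Step 73: aaaaX[q3]a#aaaaa (head 5)
Step 74: aaaa[q3]Xa#aaaaa (head 4)
Step 75: aaaaa[q0]a#aaaaa (head 5)
Step 76: aaaaaX[q1]#aaaaa (head 6)
Step 77: aaaaaX#[q2]aaaaa (head 7)
Step 78: aaaaaX#a[q2]aaaa (head 8)
Step 79: aaaaaX#aa[q2]aaa (head 9)
Step 80: aaaaaX#aaa[q2]aa (head 10)
Step 81: aaaaaX#aaaa[q2]a (head 11)
Step 82: aaaaaX#aaaaa[q2]□ (head 12)
Step 83: aaaaaX#aaaa[q3]aa (head 11)
Step 84: aaaaaX#aaa[q3]aaa (head 10)
Step 85: aaaaaX#aa[q3]aaaa (head 9)
Step 86: aaaaaX#a[q3]aaaaa (head 8)
Step 87: aaaaaX#[q3]aaaaaa (head 7)
Step 88: aaaaaX[q3]#aaaaaa (head 6)
Step 89: aaaaa[q3]X#aaaaaa (head 5)
Step 90: aaaaaa[q0]#aaaaaa (head 6)
Step 91: aaaaaa#[q3]aaaaaa (head 7)
Step 92: aaaaaa[q3]#aaaaaa (head 6)
Step 93: aaaaa[q3]a#aaaaaa (head 5)
Step 94: aaaa[q3]aa#aaaaaa (head 4)
Step 95: aaa[q3]aaa#aaaaaa (head 3)
Step 96: aa[q3]aaaa#aaaaaa (head 2)
Step 97: a[q3]aaaaa#aaaaaa (head 1)
Step 98: [q3]aaaaaa#aaaaaa (head 0)
Step 99: [q3]□aaaaaa#aaaaaa (head -1)
Step 100: □[qA]aaaaaa#aaaaaa (head 0)
The machine is in qA, so it halts and accepts.
Number of transitions executed: 100.

Final answer: 100 steps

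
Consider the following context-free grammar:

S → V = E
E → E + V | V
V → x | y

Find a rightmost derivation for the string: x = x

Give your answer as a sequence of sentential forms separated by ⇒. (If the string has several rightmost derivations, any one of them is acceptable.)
Start with S.
Step 1: the rightmost non-terminal is S; apply S → V = E:  V = E
Step 2: the rightmost non-terminal is E; apply E → V:  V = V
Step 3: the rightmost non-terminal is V; apply V → x:  V = x
Step 4: the rightmost non-terminal is V; apply V → x:  x = x

Final answer: S ⇒ V = E ⇒ V = V ⇒ V = x ⇒ x = x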